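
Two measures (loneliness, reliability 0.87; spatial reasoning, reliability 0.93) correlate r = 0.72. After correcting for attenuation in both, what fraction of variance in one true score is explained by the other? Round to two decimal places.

Disattenuated r = 0.72 / √(0.87 × 0.93) = 0.72 / 0.8995 = 0.8004.
Shared true-score variance = 0.8004² = 0.6406 ≈ 0.64.

0.64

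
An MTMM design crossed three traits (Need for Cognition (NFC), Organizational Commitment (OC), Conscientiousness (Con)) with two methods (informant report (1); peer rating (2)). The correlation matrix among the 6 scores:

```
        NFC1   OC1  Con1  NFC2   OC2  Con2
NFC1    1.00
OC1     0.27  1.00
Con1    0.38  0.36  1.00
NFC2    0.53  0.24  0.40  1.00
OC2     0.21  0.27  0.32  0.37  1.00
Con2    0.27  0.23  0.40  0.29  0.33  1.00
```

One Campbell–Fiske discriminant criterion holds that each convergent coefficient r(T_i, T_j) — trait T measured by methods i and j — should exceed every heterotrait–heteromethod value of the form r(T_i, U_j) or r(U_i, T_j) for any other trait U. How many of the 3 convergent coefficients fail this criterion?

2

Checking each validity diagonal entry against its comparison values:
NFC (methods 1·2): 0.53 vs {0.21, 0.24, 0.27, 0.40} → pass.
OC (methods 1·2): 0.27 vs {0.24, 0.21, 0.23, 0.32} → fail.
Con (methods 1·2): 0.40 vs {0.40, 0.27, 0.32, 0.23} → fail.
2 of 3 fail.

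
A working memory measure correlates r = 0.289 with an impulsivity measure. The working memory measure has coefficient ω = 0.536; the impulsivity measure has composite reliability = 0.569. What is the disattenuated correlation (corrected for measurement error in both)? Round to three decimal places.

r_true = r_obs / √(r_xx · r_yy) = 0.289 / √(0.536 × 0.569) = 0.289 / √0.304984 = 0.289 / 0.5523 ≈ 0.523.

0.523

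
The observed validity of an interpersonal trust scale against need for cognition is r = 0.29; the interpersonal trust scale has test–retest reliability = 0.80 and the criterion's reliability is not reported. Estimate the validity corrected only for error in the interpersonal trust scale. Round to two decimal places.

Single correction: r_c = r_obs / √r_xx = 0.29 / √0.80 = 0.29 / 0.8944 ≈ 0.32.

0.32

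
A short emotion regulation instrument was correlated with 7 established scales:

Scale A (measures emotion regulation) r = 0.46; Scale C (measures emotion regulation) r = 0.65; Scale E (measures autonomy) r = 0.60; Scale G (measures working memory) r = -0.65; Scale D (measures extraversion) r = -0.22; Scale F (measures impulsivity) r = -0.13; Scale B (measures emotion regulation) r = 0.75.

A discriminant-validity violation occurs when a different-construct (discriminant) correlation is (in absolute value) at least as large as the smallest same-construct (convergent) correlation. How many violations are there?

2

Convergent (same construct = emotion regulation): Scale A, Scale C, Scale B.
Smallest convergent = 0.46. Discriminant |r|: 0.60, 0.65, 0.22, 0.13; count ≥ 0.46 → 2.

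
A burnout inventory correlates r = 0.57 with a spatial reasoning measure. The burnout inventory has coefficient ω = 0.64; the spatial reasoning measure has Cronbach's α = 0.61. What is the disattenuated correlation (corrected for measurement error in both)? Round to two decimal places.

r_true = r_obs / √(r_xx · r_yy) = 0.57 / √(0.64 × 0.61) = 0.57 / √0.3904 = 0.57 / 0.6248 ≈ 0.91.

0.91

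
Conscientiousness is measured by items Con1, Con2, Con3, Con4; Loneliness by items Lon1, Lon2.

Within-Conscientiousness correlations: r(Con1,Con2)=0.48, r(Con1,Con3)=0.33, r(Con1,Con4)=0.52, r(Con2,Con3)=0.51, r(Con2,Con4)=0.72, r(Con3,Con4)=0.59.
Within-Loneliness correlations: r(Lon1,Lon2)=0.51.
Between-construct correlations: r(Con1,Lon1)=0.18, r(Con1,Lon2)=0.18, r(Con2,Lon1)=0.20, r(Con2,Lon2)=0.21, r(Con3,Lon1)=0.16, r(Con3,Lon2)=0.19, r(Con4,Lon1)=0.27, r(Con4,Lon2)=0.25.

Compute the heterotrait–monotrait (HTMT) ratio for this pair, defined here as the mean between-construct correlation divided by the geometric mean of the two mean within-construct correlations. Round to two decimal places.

Between-construct mean = 1.64/8 = 0.2050.
Mean within-Con = 3.15/6 = 0.5250; mean within-Lon = 0.51/1 = 0.5100.
Geometric mean = √(0.5250 × 0.5100) = 0.5174.
HTMT = 0.2050 / 0.5174 = 0.40.

0.40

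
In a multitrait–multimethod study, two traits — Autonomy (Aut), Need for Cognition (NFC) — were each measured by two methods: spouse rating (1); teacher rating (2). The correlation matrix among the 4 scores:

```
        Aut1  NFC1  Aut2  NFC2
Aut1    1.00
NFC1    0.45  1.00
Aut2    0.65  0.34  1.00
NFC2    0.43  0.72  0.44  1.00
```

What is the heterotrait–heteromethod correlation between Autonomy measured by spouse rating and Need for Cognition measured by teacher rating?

0.43

Different traits and methods: r(Aut1, NFC2) = 0.43.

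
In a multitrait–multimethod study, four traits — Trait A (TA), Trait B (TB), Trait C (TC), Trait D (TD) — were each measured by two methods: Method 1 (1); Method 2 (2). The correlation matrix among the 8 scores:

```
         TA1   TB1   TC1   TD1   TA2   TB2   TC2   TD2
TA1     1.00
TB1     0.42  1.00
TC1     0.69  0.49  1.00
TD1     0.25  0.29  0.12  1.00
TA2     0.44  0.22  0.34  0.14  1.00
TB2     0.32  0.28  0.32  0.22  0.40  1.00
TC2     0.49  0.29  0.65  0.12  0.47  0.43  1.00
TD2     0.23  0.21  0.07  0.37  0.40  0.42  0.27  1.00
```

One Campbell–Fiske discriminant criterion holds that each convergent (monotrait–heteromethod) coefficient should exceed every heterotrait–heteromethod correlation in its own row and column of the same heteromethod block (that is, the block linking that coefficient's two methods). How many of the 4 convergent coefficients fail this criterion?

Each convergent coefficient versus the relevant comparison correlations:
TA (methods 1·2): 0.44 vs {0.32, 0.22, 0.49, 0.34, 0.23, 0.14} → fail.
TB (methods 1·2): 0.28 vs {0.22, 0.32, 0.29, 0.32, 0.21, 0.22} → fail.
TC (methods 1·2): 0.65 vs {0.34, 0.49, 0.32, 0.29, 0.07, 0.12} → pass.
TD (methods 1·2): 0.37 vs {0.14, 0.23, 0.22, 0.21, 0.12, 0.07} → pass.
2 of 4 fail.

2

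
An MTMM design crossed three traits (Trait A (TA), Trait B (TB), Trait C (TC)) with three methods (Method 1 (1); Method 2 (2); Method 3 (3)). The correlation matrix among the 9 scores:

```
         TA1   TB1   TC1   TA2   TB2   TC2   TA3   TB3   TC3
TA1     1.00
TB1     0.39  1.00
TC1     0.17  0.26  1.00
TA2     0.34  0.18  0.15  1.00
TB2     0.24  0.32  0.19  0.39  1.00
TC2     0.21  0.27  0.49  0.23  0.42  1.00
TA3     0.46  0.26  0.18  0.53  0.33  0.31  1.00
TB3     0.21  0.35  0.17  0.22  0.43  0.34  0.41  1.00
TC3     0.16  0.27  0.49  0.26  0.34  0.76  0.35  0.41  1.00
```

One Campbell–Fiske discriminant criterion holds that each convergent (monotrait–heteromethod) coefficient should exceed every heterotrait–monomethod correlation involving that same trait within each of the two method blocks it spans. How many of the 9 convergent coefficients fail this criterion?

Checking each validity diagonal entry against its comparison values:
TA (methods 1·2): 0.34 vs {0.39, 0.39, 0.17, 0.23} → fail.
TA (methods 1·3): 0.46 vs {0.39, 0.41, 0.17, 0.35} → pass.
TA (methods 2·3): 0.53 vs {0.39, 0.41, 0.23, 0.35} → pass.
TB (methods 1·2): 0.32 vs {0.39, 0.39, 0.26, 0.42} → fail.
TB (methods 1·3): 0.35 vs {0.39, 0.41, 0.26, 0.41} → fail.
TB (methods 2·3): 0.43 vs {0.39, 0.41, 0.42, 0.41} → pass.
TC (methods 1·2): 0.49 vs {0.17, 0.23, 0.26, 0.42} → pass.
TC (methods 1·3): 0.49 vs {0.17, 0.35, 0.26, 0.41} → pass.
TC (methods 2·3): 0.76 vs {0.23, 0.35, 0.42, 0.41} → pass.
3 of 9 fail.

3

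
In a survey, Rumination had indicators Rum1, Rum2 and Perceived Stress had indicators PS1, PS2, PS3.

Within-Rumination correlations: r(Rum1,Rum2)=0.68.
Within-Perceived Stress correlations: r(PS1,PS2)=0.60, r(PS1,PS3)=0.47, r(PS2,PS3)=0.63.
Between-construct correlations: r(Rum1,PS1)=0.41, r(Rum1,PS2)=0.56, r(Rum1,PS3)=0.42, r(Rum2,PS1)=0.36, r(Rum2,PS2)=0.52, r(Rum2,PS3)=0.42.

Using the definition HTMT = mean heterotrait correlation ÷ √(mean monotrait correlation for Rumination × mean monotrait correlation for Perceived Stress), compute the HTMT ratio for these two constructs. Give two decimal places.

Mean between = 2.69/6 = 0.4483.
Mean within-Rum = 0.68/1 = 0.6800; mean within-PS = 1.70/3 = 0.5667.
Geometric mean = √(0.6800 × 0.5667) = 0.6208.
HTMT = 0.4483 / 0.6208 = 0.72.

0.72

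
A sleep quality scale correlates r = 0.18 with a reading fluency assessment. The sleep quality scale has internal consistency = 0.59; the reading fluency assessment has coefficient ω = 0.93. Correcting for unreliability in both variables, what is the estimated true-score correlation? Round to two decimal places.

0.24

r_true = r_obs / √(r_xx · r_yy) = 0.18 / √(0.59 × 0.93) = 0.18 / √0.5487 = 0.18 / 0.7407 ≈ 0.24.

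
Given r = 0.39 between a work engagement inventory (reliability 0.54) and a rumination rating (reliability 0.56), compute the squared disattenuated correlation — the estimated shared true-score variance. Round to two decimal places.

0.50

Disattenuated r = 0.39 / √(0.54 × 0.56) = 0.39 / 0.5499 = 0.7092.
Shared true-score variance = 0.7092² = 0.5030 ≈ 0.50.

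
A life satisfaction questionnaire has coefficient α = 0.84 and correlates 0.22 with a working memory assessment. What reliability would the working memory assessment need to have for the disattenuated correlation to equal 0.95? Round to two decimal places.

r_true = r_obs / √(r_xx · r_yy) ⇒ 0.95 = 0.22 / √(0.84 · r_yy).
√(0.84 · r_yy) = 0.22 / 0.95 = 0.2316; 0.84 · r_yy = 0.0536; r_yy = 0.0536 / 0.84 ≈ 0.06.

0.06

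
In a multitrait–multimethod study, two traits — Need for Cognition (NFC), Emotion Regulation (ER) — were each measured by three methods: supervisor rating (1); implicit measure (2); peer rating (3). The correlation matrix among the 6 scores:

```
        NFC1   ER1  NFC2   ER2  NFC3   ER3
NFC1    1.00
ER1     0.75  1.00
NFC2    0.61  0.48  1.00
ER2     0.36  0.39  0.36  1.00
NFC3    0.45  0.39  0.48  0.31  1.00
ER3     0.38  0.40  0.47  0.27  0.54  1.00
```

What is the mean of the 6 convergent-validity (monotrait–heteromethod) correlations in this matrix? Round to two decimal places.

0.43

Convergent values: 0.61, 0.45, 0.48, 0.39, 0.40, 0.27; mean = 2.60/6 = 0.43.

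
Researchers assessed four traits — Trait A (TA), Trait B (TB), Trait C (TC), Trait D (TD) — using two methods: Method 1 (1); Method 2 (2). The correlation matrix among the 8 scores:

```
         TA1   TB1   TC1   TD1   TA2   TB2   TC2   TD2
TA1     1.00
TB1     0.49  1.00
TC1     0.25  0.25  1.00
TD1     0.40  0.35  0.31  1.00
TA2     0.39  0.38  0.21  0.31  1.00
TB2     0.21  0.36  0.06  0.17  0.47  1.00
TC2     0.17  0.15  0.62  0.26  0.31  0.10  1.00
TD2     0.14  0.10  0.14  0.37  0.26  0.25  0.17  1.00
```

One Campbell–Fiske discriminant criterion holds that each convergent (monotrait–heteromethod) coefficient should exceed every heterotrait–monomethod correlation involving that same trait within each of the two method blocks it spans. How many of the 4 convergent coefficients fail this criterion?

3

Checking each validity diagonal entry against its comparison values:
TA (methods 1·2): 0.39 vs {0.49, 0.47, 0.25, 0.31, 0.40, 0.26} → fail.
TB (methods 1·2): 0.36 vs {0.49, 0.47, 0.25, 0.10, 0.35, 0.25} → fail.
TC (methods 1·2): 0.62 vs {0.25, 0.31, 0.25, 0.10, 0.31, 0.17} → pass.
TD (methods 1·2): 0.37 vs {0.40, 0.26, 0.35, 0.25, 0.31, 0.17} → fail.
3 of 4 fail.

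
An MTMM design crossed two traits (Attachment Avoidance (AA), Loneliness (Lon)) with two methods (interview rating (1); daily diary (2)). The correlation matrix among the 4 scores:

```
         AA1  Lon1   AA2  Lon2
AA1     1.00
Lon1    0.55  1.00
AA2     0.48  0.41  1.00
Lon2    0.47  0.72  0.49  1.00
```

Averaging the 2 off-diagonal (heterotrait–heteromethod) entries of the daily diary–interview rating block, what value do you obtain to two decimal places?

HTHM values (method 2 × method 1): 0.41, 0.47; mean = 0.88/2 = 0.44.

0.44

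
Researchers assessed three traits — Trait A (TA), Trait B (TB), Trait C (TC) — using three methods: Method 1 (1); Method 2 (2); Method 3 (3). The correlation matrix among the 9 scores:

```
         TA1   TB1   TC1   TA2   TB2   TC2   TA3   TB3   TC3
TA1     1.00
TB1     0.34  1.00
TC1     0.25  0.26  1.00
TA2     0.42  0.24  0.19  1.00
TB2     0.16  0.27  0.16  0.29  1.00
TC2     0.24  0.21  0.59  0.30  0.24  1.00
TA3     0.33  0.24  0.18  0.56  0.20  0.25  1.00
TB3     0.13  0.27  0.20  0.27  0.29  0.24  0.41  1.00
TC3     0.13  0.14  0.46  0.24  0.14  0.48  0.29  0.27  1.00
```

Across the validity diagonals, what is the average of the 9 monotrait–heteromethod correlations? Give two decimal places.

0.41

Convergent values: 0.42, 0.33, 0.56, 0.27, 0.27, 0.29, 0.59, 0.46, 0.48; mean = 3.67/9 = 0.41.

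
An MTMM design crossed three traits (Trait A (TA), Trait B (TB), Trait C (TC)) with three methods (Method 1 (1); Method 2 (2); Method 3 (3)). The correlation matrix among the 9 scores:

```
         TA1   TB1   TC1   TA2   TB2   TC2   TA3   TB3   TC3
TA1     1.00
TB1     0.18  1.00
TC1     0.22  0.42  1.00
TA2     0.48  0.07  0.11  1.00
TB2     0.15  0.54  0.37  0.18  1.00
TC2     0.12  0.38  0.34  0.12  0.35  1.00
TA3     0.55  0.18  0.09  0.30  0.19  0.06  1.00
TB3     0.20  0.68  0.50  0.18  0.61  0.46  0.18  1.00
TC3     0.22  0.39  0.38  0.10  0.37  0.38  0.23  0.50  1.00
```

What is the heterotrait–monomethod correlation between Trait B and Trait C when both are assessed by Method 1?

0.42

Different traits, same method: r(TB1, TC1) = 0.42.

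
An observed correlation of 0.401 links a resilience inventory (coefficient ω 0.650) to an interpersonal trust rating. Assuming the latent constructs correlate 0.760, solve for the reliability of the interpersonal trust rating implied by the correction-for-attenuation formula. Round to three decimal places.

0.428

r_true = r_obs / √(r_xx · r_yy) ⇒ 0.760 = 0.401 / √(0.650 · r_yy).
√(0.650 · r_yy) = 0.401 / 0.760 = 0.5276; 0.650 · r_yy = 0.2784; r_yy = 0.2784 / 0.650 ≈ 0.428.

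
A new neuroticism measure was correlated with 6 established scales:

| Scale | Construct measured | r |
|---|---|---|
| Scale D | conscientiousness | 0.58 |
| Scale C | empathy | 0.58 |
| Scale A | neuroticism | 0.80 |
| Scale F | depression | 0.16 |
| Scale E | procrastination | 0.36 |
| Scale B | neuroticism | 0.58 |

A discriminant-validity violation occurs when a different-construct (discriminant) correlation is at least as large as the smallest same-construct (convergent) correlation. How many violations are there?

Convergent (same construct = neuroticism): Scale A, Scale B.
Smallest convergent = 0.58. Discriminant values: 0.58, 0.58, 0.16, 0.36; count ≥ 0.58 → 2.

2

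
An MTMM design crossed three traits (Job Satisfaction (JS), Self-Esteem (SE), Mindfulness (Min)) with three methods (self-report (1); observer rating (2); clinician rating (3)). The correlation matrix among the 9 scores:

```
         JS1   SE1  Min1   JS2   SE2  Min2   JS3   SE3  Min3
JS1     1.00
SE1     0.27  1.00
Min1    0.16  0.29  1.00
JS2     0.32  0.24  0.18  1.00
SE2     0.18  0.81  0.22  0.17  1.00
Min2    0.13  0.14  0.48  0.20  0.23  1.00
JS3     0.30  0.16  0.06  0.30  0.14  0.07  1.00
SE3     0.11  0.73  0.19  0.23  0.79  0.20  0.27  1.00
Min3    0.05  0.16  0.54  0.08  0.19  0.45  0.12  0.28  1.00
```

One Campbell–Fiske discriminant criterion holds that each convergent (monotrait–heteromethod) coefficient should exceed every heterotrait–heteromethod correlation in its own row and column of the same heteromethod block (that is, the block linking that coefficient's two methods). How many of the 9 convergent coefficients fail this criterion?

0

Checking each validity diagonal entry against its comparison values:
JS (methods 1·2): 0.32 vs {0.18, 0.24, 0.13, 0.18} → pass.
JS (methods 1·3): 0.30 vs {0.11, 0.16, 0.05, 0.06} → pass.
JS (methods 2·3): 0.30 vs {0.23, 0.14, 0.08, 0.07} → pass.
SE (methods 1·2): 0.81 vs {0.24, 0.18, 0.14, 0.22} → pass.
SE (methods 1·3): 0.73 vs {0.16, 0.11, 0.16, 0.19} → pass.
SE (methods 2·3): 0.79 vs {0.14, 0.23, 0.19, 0.20} → pass.
Min (methods 1·2): 0.48 vs {0.18, 0.13, 0.22, 0.14} → pass.
Min (methods 1·3): 0.54 vs {0.06, 0.05, 0.19, 0.16} → pass.
Min (methods 2·3): 0.45 vs {0.07, 0.08, 0.20, 0.19} → pass.
0 of 9 fail.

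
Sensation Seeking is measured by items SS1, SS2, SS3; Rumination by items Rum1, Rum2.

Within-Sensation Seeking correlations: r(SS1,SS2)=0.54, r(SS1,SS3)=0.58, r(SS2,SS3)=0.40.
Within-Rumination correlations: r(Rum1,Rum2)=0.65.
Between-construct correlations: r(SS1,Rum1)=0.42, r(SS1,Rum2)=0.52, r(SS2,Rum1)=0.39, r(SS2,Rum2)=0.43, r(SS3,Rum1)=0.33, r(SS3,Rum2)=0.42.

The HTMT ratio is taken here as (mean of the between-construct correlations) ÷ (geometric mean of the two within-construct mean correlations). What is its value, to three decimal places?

0.729

Mean heterotrait r = 2.51/6 = 0.4183.
Mean within-SS = 1.52/3 = 0.5067; mean within-Rum = 0.65/1 = 0.6500.
Geometric mean = √(0.5067 × 0.6500) = 0.5739.
HTMT = 0.4183 / 0.5739 = 0.729.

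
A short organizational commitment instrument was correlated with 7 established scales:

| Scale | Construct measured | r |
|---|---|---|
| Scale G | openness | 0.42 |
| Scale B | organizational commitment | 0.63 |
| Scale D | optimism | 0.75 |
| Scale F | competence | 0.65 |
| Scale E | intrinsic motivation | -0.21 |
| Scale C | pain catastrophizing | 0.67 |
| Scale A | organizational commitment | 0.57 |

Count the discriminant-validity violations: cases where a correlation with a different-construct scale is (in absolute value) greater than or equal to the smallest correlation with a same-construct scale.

Convergent (same construct = organizational commitment): Scale B, Scale A.
Smallest convergent = 0.57. Discriminant |r|: 0.42, 0.75, 0.65, 0.21, 0.67; count ≥ 0.57 → 3.

3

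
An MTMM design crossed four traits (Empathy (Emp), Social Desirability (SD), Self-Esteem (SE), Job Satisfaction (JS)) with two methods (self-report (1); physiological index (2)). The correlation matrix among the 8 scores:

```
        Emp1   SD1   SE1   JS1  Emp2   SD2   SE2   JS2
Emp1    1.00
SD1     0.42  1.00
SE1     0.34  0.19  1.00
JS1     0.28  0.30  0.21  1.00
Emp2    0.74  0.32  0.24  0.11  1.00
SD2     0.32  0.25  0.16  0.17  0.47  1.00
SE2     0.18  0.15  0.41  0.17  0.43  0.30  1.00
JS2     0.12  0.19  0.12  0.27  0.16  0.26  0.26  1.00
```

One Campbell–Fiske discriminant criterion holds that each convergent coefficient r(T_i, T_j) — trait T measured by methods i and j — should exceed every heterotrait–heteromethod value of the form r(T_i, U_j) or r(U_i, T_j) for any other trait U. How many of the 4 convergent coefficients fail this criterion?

1

Each convergent coefficient versus the relevant comparison correlations:
Emp (methods 1·2): 0.74 vs {0.32, 0.32, 0.18, 0.24, 0.12, 0.11} → pass.
SD (methods 1·2): 0.25 vs {0.32, 0.32, 0.15, 0.16, 0.19, 0.17} → fail.
SE (methods 1·2): 0.41 vs {0.24, 0.18, 0.16, 0.15, 0.12, 0.17} → pass.
JS (methods 1·2): 0.27 vs {0.11, 0.12, 0.17, 0.19, 0.17, 0.12} → pass.
1 of 4 fail.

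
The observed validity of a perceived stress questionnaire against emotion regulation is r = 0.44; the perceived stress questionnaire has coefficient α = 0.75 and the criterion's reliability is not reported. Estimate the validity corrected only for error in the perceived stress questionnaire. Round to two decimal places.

0.51

Single correction: r_c = r_obs / √r_xx = 0.44 / √0.75 = 0.44 / 0.8660 ≈ 0.51.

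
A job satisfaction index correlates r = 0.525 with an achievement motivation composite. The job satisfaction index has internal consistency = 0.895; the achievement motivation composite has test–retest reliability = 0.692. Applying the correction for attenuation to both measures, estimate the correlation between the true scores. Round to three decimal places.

0.667

r_true = r_obs / √(r_xx · r_yy) = 0.525 / √(0.895 × 0.692) = 0.525 / √0.619340 = 0.525 / 0.7870 ≈ 0.667.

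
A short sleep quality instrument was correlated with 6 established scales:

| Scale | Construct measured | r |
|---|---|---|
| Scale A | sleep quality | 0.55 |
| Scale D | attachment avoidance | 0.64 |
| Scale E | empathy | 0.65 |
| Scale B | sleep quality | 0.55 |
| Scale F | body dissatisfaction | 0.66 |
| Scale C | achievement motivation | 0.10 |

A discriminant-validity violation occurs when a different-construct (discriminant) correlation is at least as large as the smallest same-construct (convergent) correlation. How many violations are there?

3

Convergent (same construct = sleep quality): Scale A, Scale B.
Smallest convergent = 0.55. Discriminant values: 0.64, 0.65, 0.66, 0.10; count ≥ 0.55 → 3.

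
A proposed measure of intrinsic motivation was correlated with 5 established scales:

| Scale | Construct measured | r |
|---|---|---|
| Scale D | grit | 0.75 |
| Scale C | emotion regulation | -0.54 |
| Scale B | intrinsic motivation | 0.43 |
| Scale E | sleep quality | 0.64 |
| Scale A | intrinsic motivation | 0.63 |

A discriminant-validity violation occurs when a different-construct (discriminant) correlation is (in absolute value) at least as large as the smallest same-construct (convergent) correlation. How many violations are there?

3

Convergent (same construct = intrinsic motivation): Scale B, Scale A.
Smallest convergent = 0.43. Discriminant |r|: 0.75, 0.54, 0.64; count ≥ 0.43 → 3.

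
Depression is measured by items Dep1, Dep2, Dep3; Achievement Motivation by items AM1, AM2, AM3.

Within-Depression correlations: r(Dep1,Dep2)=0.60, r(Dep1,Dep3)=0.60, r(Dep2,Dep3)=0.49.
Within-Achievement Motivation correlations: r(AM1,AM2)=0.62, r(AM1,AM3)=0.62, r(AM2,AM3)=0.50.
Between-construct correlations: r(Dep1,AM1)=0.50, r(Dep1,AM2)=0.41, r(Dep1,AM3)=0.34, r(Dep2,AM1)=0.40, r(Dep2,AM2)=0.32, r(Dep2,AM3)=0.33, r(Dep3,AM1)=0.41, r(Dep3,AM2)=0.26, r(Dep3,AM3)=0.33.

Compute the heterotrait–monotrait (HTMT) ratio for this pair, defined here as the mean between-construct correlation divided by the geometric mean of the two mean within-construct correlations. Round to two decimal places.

0.64

Mean between = 3.30/9 = 0.3667.
Mean within-Dep = 1.69/3 = 0.5633; mean within-AM = 1.74/3 = 0.5800.
Geometric mean = √(0.5633 × 0.5800) = 0.5716.
HTMT = 0.3667 / 0.5716 = 0.64.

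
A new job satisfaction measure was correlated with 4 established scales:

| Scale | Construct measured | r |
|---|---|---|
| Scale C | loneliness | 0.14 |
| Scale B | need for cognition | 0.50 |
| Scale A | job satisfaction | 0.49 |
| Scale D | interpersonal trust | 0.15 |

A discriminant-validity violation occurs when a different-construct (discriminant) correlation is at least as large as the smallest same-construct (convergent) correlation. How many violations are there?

1

Convergent (same construct = job satisfaction): Scale A.
Smallest convergent = 0.49. Discriminant values: 0.14, 0.50, 0.15; count ≥ 0.49 → 1.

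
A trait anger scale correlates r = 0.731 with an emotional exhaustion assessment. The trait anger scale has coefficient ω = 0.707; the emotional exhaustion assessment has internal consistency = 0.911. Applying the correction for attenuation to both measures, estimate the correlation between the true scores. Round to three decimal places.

0.911

r_true = r_obs / √(r_xx · r_yy) = 0.731 / √(0.707 × 0.911) = 0.731 / √0.644077 = 0.731 / 0.8025 ≈ 0.911.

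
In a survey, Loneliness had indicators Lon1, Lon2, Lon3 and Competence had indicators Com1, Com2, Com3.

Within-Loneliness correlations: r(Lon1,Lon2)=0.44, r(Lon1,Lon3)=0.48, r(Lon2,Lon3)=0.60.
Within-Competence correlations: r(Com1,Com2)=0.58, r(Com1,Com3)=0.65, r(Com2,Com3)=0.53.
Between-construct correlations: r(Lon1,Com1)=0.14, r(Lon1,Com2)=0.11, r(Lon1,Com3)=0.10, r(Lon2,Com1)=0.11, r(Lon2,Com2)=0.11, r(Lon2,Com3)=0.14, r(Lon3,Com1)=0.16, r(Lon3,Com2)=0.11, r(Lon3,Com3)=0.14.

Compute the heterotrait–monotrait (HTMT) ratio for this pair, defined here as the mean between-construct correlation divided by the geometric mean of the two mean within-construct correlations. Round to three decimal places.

0.228

Mean between = 1.12/9 = 0.1244.
Mean within-Lon = 1.52/3 = 0.5067; mean within-Com = 1.76/3 = 0.5867.
Geometric mean = √(0.5067 × 0.5867) = 0.5452.
HTMT = 0.1244 / 0.5452 = 0.228.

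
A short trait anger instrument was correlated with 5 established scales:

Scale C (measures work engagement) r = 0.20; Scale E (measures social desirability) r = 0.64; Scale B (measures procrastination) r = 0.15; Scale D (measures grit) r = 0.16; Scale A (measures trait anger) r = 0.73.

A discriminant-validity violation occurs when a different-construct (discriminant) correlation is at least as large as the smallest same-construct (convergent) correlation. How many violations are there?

Convergent (same construct = trait anger): Scale A.
Smallest convergent = 0.73. Discriminant values: 0.20, 0.64, 0.15, 0.16; count ≥ 0.73 → 0.

0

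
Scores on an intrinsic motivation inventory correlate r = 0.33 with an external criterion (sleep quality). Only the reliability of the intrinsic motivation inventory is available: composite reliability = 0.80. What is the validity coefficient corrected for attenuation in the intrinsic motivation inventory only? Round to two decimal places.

Single correction: r_c = r_obs / √r_xx = 0.33 / √0.80 = 0.33 / 0.8944 ≈ 0.37.

0.37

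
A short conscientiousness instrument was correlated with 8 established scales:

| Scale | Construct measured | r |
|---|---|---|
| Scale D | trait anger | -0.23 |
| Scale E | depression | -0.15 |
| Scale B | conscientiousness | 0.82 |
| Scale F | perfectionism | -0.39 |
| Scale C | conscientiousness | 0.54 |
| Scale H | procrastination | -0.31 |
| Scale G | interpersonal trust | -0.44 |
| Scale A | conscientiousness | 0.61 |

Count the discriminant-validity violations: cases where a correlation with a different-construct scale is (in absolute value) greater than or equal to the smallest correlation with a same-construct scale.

0

Convergent (same construct = conscientiousness): Scale B, Scale C, Scale A.
Smallest convergent = 0.54. Discriminant |r|: 0.23, 0.15, 0.39, 0.31, 0.44; count ≥ 0.54 → 0.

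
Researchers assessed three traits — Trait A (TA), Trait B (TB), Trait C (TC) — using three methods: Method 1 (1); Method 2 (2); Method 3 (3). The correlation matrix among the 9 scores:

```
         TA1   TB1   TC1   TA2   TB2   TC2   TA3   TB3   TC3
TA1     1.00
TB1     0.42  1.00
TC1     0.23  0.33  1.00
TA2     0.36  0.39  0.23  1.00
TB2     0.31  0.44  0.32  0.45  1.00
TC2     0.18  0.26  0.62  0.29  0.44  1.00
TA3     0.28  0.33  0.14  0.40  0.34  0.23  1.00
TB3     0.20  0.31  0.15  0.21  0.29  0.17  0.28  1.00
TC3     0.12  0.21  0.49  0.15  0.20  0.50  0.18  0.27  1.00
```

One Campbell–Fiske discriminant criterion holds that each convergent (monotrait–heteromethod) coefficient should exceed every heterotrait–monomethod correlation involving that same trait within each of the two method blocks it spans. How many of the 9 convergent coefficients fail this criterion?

Each convergent coefficient versus the relevant comparison correlations:
TA (methods 1·2): 0.36 vs {0.42, 0.45, 0.23, 0.29} → fail.
TA (methods 1·3): 0.28 vs {0.42, 0.28, 0.23, 0.18} → fail.
TA (methods 2·3): 0.40 vs {0.45, 0.28, 0.29, 0.18} → fail.
TB (methods 1·2): 0.44 vs {0.42, 0.45, 0.33, 0.44} → fail.
TB (methods 1·3): 0.31 vs {0.42, 0.28, 0.33, 0.27} → fail.
TB (methods 2·3): 0.29 vs {0.45, 0.28, 0.44, 0.27} → fail.
TC (methods 1·2): 0.62 vs {0.23, 0.29, 0.33, 0.44} → pass.
TC (methods 1·3): 0.49 vs {0.23, 0.18, 0.33, 0.27} → pass.
TC (methods 2·3): 0.50 vs {0.29, 0.18, 0.44, 0.27} → pass.
6 of 9 fail.

6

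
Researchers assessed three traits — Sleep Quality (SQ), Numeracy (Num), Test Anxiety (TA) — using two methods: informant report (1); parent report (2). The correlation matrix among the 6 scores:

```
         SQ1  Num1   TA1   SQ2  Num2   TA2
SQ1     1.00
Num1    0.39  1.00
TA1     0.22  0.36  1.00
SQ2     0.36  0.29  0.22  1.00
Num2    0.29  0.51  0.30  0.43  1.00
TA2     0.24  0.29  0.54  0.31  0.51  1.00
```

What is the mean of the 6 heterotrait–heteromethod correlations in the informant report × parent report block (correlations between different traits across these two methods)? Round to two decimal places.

HTHM values (method 1 × method 2): 0.29, 0.24, 0.29, 0.29, 0.22, 0.30; mean = 1.63/6 = 0.27.

0.27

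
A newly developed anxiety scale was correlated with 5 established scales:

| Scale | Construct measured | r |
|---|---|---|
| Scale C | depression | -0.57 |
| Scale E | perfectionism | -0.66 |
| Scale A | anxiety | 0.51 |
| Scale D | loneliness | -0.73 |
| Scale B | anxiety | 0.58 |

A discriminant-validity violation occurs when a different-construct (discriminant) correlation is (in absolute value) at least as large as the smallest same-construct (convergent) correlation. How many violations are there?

3

Convergent (same construct = anxiety): Scale A, Scale B.
Smallest convergent = 0.51. Discriminant |r|: 0.57, 0.66, 0.73; count ≥ 0.51 → 3.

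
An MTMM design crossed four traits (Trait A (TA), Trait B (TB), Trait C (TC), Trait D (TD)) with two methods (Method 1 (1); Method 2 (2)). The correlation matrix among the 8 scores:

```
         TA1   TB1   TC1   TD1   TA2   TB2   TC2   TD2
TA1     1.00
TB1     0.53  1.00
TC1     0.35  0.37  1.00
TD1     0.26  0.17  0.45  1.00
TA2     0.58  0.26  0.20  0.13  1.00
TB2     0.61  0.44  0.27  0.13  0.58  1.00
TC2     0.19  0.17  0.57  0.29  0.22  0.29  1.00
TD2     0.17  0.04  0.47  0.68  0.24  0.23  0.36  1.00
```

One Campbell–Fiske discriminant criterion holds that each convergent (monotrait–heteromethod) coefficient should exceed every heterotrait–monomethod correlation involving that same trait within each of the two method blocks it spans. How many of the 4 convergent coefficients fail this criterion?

2

Convergent coefficients and their comparison sets:
TA (methods 1·2): 0.58 vs {0.53, 0.58, 0.35, 0.22, 0.26, 0.24} → fail.
TB (methods 1·2): 0.44 vs {0.53, 0.58, 0.37, 0.29, 0.17, 0.23} → fail.
TC (methods 1·2): 0.57 vs {0.35, 0.22, 0.37, 0.29, 0.45, 0.36} → pass.
TD (methods 1·2): 0.68 vs {0.26, 0.24, 0.17, 0.23, 0.45, 0.36} → pass.
2 of 4 fail.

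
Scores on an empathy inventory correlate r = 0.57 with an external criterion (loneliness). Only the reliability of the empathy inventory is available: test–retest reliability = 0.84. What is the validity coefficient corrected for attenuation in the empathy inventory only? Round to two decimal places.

0.62

Single correction: r_c = r_obs / √r_xx = 0.57 / √0.84 = 0.57 / 0.9165 ≈ 0.62.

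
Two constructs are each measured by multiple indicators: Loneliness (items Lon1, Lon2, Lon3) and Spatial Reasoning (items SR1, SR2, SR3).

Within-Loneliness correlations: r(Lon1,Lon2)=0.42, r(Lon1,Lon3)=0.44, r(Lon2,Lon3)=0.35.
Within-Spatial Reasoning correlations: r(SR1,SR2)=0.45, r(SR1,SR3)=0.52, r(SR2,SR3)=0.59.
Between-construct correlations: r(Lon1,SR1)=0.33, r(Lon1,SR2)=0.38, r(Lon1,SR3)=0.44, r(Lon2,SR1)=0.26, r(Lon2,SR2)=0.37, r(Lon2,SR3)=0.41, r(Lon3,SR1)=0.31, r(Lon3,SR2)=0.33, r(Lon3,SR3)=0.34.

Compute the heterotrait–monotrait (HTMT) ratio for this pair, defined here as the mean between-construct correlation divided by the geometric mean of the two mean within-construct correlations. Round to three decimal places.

0.769

Mean heterotrait r = 3.17/9 = 0.3522.
Mean within-Lon = 1.21/3 = 0.4033; mean within-SR = 1.56/3 = 0.5200.
Geometric mean = √(0.4033 × 0.5200) = 0.4579.
HTMT = 0.3522 / 0.4579 = 0.769.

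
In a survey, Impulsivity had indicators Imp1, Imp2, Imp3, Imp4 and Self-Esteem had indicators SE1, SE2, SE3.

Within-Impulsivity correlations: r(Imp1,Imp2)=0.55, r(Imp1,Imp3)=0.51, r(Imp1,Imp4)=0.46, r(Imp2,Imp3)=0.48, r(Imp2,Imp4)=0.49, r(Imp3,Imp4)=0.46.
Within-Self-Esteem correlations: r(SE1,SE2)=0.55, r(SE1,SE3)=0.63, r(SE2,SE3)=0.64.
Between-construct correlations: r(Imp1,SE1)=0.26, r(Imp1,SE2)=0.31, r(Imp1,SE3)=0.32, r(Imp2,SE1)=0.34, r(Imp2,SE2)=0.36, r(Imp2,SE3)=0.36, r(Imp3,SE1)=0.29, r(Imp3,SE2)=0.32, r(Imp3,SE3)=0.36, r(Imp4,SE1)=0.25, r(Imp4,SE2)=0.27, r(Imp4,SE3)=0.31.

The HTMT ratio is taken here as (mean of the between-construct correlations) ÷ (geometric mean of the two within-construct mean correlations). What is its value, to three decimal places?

Between-construct mean = 3.75/12 = 0.3125.
Mean within-Imp = 2.95/6 = 0.4917; mean within-SE = 1.82/3 = 0.6067.
Geometric mean = √(0.4917 × 0.6067) = 0.5462.
HTMT = 0.3125 / 0.5462 = 0.572.

0.572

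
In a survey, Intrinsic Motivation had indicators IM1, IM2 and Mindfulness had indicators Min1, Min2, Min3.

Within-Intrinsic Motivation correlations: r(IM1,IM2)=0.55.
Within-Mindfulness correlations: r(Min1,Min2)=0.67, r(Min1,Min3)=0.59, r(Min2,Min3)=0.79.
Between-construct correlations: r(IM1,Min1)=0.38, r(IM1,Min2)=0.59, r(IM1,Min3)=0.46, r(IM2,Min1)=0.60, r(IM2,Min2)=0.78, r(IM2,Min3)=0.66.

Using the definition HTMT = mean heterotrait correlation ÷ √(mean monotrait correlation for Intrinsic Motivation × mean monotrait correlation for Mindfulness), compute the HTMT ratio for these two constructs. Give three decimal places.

0.943

Mean between = 3.47/6 = 0.5783.
Mean within-IM = 0.55/1 = 0.5500; mean within-Min = 2.05/3 = 0.6833.
Geometric mean = √(0.5500 × 0.6833) = 0.6130.
HTMT = 0.5783 / 0.6130 = 0.943.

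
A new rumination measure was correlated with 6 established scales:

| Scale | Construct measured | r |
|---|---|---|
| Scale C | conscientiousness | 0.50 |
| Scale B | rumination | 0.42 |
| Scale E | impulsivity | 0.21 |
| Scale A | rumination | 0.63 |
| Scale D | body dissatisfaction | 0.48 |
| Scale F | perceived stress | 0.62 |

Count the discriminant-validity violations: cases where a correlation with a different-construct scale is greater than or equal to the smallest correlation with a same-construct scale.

Convergent (same construct = rumination): Scale B, Scale A.
Smallest convergent = 0.42. Discriminant values: 0.50, 0.21, 0.48, 0.62; count ≥ 0.42 → 3.

3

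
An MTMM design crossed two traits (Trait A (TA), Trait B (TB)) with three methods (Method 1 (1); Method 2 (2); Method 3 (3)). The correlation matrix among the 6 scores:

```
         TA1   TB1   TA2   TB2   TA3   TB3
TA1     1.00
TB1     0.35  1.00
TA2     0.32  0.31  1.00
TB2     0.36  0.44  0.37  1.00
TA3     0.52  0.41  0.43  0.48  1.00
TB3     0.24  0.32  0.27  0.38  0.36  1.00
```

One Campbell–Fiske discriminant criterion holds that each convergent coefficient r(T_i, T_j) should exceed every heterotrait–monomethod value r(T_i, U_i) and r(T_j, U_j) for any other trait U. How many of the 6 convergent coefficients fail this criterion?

Each convergent coefficient versus the relevant comparison correlations:
TA (methods 1·2): 0.32 vs {0.35, 0.37} → fail.
TA (methods 1·3): 0.52 vs {0.35, 0.36} → pass.
TA (methods 2·3): 0.43 vs {0.37, 0.36} → pass.
TB (methods 1·2): 0.44 vs {0.35, 0.37} → pass.
TB (methods 1·3): 0.32 vs {0.35, 0.36} → fail.
TB (methods 2·3): 0.38 vs {0.37, 0.36} → pass.
2 of 6 fail.

2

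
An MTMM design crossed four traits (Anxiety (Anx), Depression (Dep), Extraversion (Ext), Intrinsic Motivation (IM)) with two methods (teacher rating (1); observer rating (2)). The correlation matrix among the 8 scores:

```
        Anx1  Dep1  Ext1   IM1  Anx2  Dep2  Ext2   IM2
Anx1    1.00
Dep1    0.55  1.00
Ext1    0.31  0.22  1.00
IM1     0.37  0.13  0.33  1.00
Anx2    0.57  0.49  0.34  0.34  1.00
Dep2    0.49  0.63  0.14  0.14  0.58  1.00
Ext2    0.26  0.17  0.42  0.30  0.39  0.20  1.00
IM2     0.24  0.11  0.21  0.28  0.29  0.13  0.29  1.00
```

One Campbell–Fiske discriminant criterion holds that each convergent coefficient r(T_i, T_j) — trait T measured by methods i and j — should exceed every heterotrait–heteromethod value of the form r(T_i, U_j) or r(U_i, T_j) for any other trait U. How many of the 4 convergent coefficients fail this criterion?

Each convergent coefficient versus the relevant comparison correlations:
Anx (methods 1·2): 0.57 vs {0.49, 0.49, 0.26, 0.34, 0.24, 0.34} → pass.
Dep (methods 1·2): 0.63 vs {0.49, 0.49, 0.17, 0.14, 0.11, 0.14} → pass.
Ext (methods 1·2): 0.42 vs {0.34, 0.26, 0.14, 0.17, 0.21, 0.30} → pass.
IM (methods 1·2): 0.28 vs {0.34, 0.24, 0.14, 0.11, 0.30, 0.21} → fail.
1 of 4 fail.

1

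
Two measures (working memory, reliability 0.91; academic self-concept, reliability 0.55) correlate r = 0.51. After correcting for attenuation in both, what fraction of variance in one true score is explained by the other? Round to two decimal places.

Disattenuated r = 0.51 / √(0.91 × 0.55) = 0.51 / 0.7075 = 0.7208.
Shared true-score variance = 0.7208² = 0.5196 ≈ 0.52.

0.52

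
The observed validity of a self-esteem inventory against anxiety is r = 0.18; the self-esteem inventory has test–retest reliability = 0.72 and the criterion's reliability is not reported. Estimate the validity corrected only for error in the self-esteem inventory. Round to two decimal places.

Single correction: r_c = r_obs / √r_xx = 0.18 / √0.72 = 0.18 / 0.8485 ≈ 0.21.

0.21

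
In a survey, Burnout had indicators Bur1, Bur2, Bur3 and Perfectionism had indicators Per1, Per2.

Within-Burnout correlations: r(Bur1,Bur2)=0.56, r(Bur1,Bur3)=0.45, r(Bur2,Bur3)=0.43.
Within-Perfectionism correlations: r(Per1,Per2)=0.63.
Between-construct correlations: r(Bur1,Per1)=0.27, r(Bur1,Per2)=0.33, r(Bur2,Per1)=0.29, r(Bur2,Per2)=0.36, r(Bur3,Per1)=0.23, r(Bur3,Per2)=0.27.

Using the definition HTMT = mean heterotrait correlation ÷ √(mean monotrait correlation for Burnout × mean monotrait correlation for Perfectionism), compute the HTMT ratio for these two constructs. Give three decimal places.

0.530

Mean between = 1.75/6 = 0.2917.
Mean within-Bur = 1.44/3 = 0.4800; mean within-Per = 0.63/1 = 0.6300.
Geometric mean = √(0.4800 × 0.6300) = 0.5499.
HTMT = 0.2917 / 0.5499 = 0.530.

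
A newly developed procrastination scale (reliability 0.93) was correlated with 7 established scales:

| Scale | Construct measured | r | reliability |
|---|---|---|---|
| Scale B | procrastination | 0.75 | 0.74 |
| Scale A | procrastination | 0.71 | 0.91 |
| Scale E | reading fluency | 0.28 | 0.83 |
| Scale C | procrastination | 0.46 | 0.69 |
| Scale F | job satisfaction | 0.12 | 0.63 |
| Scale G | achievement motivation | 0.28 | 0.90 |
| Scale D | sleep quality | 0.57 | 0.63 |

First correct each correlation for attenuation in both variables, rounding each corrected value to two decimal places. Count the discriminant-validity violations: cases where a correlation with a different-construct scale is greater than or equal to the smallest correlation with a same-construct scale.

1

Disattenuated r (r / √(r_scale · r_new)):
  Scale B (conv): 0.75 / √(0.74·0.93) = 0.90
  Scale A (conv): 0.71 / √(0.91·0.93) = 0.77
  Scale E (disc): 0.28 / √(0.83·0.93) = 0.32
  Scale C (conv): 0.46 / √(0.69·0.93) = 0.57
  Scale F (disc): 0.12 / √(0.63·0.93) = 0.16
  Scale G (disc): 0.28 / √(0.90·0.93) = 0.31
  Scale D (disc): 0.57 / √(0.63·0.93) = 0.74
Smallest convergent = 0.57. Discriminant values: 0.32, 0.16, 0.31, 0.74; count ≥ 0.57 → 1.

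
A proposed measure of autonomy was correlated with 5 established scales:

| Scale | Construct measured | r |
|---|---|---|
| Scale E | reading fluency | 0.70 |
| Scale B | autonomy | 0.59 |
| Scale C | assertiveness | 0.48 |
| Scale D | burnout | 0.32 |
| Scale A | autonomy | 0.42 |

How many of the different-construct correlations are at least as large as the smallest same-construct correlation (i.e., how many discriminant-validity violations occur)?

Convergent (same construct = autonomy): Scale B, Scale A.
Smallest convergent = 0.42. Discriminant values: 0.70, 0.48, 0.32; count ≥ 0.42 → 2.

2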